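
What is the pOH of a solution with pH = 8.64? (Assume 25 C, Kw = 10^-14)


pOH = 14 - pH
pOH = 14 - 8.64
pOH = 5.36

5.36


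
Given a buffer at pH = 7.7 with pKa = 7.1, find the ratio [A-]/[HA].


[A-]/[HA] = 10^(pH - pKa)
= 10^(7.7 - 7.1)
= 3.9811

3.9811


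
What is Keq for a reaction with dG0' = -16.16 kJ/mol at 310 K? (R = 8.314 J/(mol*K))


Keq = exp(-dG0 * 1000 / (R * T))
Keq = exp(-(-16.16) * 1000 / (8.314 * 310))
Keq = 528.4934

528.4934


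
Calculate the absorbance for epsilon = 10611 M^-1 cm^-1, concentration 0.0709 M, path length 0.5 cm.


A = epsilon * c * l
A = 10611 * 0.0709 * 0.5
A = 376.16

376.16


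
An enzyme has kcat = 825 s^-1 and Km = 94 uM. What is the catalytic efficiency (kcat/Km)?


Catalytic efficiency = kcat / Km
= 825 / 94
= 8.7766 uM^-1*s^-1

8.7766 uM^-1*s^-1


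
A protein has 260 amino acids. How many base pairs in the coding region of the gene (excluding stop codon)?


Each amino acid = 1 codon = 3 bp
bp = 260 * 3 = 780 bp

780 bp


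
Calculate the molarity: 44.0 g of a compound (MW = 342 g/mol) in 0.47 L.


C = (mass / MW) / volume
C = (44.0 / 342) / 0.47
C = 0.2737 M

0.2737 M


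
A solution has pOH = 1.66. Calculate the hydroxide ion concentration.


[OH-] = 10^(-pOH)
[OH-] = 10^(-1.66)
[OH-] = 0.0219 M

0.0219 M


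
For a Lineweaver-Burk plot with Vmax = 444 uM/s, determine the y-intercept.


y-intercept = 1/Vmax
= 1/444
= 0.0023 s/uM

0.0023 s/uM


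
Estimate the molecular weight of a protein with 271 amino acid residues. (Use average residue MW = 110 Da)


MW = n_residues * 110 Da
MW = 271 * 110
MW = 29810 Da

29810 Da


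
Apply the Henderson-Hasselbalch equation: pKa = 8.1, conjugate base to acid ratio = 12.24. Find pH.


pH = pKa + log10([A-]/[HA])
pH = 8.1 + log10(12.24)
pH = 9.1878

9.1878


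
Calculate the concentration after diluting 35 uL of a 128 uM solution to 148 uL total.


C2 = C1 * V1 / V2
C2 = 128 * 35 / 148
C2 = 30.2703 uM

30.2703 uM


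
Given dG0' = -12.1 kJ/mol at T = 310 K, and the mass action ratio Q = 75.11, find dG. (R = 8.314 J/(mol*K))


dG = dG0' + RT * ln(Q) / 1000
dG = -12.1 + 8.314 * 310 * ln(75.11) / 1000
dG = -0.9686 kJ/mol

-0.9686 kJ/mol


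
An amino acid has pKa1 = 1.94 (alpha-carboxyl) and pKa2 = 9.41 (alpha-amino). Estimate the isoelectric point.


pI = (pKa1 + pKa2) / 2
pI = (1.94 + 9.41) / 2
pI = 5.675

5.675


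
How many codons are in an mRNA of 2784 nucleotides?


codons = nucleotides / 3
codons = 2784 / 3 = 928

928


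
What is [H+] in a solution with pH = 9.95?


[H+] = 10^(-pH)
[H+] = 10^(-9.95)
[H+] = 1.122e-10 M

1.122e-10 M


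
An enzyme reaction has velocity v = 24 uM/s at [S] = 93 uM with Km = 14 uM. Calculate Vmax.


Vmax = v * (Km + [S]) / [S]
Vmax = 24 * (14 + 93) / 93
Vmax = 27.6129 uM/s

27.6129 uM/s


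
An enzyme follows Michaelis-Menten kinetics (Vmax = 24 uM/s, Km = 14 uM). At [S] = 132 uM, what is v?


v = Vmax * [S] / (Km + [S])
v = 24 * 132 / (14 + 132)
v = 21.6986 uM/s

21.6986 uM/s


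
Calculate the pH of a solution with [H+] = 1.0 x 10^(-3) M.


pH = -log10([H+])
pH = -log10(1.0 x 10^(-3))
pH = 3.0

3.0


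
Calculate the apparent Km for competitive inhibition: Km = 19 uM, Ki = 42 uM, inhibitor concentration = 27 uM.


Km_app = Km * (1 + [I]/Ki)
Km_app = 19 * (1 + 27/42)
Km_app = 31.2143 uM

31.2143 uM


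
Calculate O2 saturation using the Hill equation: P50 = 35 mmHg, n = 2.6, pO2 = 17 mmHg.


Y = pO2^n / (P50^n + pO2^n)
Y = 17^2.6 / (35^2.6 + 17^2.6)
Y = 13.27%

13.27%


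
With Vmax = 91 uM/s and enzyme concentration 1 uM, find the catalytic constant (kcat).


kcat = Vmax / [E]t
kcat = 91 / 1
kcat = 91.0 s^-1

91.0 s^-1


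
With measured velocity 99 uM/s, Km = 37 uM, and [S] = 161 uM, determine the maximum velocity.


Vmax = v * (Km + [S]) / [S]
Vmax = 99 * (37 + 161) / 161
Vmax = 121.7516 uM/s

121.7516 uM/s


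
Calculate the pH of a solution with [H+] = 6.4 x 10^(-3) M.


pH = -log10([H+])
pH = -log10(6.4 x 10^(-3))
pH = 2.1938

2.1938


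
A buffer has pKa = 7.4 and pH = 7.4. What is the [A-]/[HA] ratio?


[A-]/[HA] = 10^(pH - pKa)
= 10^(7.4 - 7.4)
= 1.0

1.0


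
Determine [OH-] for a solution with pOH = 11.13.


[OH-] = 10^(-pOH)
[OH-] = 10^(-11.13)
[OH-] = 7.413e-12 M

7.413e-12 M


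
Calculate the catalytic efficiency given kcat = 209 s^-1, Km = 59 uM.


Catalytic efficiency = kcat / Km
= 209 / 59
= 3.5424 uM^-1*s^-1

3.5424 uM^-1*s^-1


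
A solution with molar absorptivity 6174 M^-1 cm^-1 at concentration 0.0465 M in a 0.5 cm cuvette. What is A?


A = epsilon * c * l
A = 6174 * 0.0465 * 0.5
A = 143.5455

143.5455


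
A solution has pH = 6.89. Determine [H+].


[H+] = 10^(-pH)
[H+] = 10^(-6.89)
[H+] = 1.288e-07 M

1.288e-07 M


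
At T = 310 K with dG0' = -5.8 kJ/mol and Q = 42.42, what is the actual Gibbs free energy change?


dG = dG0' + RT * ln(Q) / 1000
dG = -5.8 + 8.314 * 310 * ln(42.42) / 1000
dG = 3.8589 kJ/mol

3.8589 kJ/mol


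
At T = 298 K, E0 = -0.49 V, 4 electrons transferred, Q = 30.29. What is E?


E = E0 - (RT/nF) * ln(Q)
E = -0.49 - (8.314 * 298 / (4 * 96485)) * ln(30.29)
E = -0.5119 V

-0.5119 V


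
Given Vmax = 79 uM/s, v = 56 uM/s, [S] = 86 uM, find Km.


Km = [S] * (Vmax - v) / v
Km = 86 * (79 - 56) / 56
Km = 35.3214 uM

35.3214 uM


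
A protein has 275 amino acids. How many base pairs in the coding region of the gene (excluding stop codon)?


Each amino acid = 1 codon = 3 bp
bp = 275 * 3 = 825 bp

825 bp


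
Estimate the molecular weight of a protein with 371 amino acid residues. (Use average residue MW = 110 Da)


MW = n_residues * 110 Da
MW = 371 * 110
MW = 40810 Da

40810 Da


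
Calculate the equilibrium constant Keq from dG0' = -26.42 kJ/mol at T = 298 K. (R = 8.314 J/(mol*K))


Keq = exp(-dG0 * 1000 / (R * T))
Keq = exp(-(-26.42) * 1000 / (8.314 * 298))
Keq = 42773.1513

42773.1513


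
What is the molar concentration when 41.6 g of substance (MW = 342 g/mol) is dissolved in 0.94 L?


C = (mass / MW) / volume
C = (41.6 / 342) / 0.94
C = 0.1294 M

0.1294 M


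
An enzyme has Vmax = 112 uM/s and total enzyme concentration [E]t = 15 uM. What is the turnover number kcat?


kcat = Vmax / [E]t
kcat = 112 / 15
kcat = 7.4667 s^-1

7.4667 s^-1


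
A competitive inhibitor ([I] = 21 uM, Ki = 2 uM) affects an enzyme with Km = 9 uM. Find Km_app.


Km_app = Km * (1 + [I]/Ki)
Km_app = 9 * (1 + 21/2)
Km_app = 103.5 uM

103.5 uM


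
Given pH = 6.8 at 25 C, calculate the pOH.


pOH = 14 - pH
pOH = 14 - 6.8
pOH = 7.2

7.2


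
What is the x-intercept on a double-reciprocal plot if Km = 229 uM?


x-intercept = -1/Km
= -1/229
= -0.0044 1/uM

-0.0044 1/uM


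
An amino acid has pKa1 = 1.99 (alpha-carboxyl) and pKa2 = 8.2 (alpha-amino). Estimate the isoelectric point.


pI = (pKa1 + pKa2) / 2
pI = (1.99 + 8.2) / 2
pI = 5.095

5.095


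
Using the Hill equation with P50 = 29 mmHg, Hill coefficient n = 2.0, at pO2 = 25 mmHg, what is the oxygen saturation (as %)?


Y = pO2^n / (P50^n + pO2^n)
Y = 25^2.0 / (29^2.0 + 25^2.0)
Y = 42.63%

42.63%


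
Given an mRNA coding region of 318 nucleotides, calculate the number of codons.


codons = nucleotides / 3
codons = 318 / 3 = 106

106


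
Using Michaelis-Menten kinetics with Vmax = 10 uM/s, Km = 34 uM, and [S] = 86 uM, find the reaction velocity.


v = Vmax * [S] / (Km + [S])
v = 10 * 86 / (34 + 86)
v = 7.1667 uM/s

7.1667 uM/s


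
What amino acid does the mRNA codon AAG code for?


Standard genetic code lookup.
Codon AAG -> Lys

Lys


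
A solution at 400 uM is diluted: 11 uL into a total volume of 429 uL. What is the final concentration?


C2 = C1 * V1 / V2
C2 = 400 * 11 / 429
C2 = 10.2564 uM

10.2564 uM


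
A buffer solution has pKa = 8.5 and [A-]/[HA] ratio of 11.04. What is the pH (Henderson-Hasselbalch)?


pH = pKa + log10([A-]/[HA])
pH = 8.5 + log10(11.04)
pH = 9.543

9.543


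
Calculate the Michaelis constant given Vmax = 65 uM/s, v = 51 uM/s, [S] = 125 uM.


Km = [S] * (Vmax - v) / v
Km = 125 * (65 - 51) / 51
Km = 34.3137 uM

34.3137 uM


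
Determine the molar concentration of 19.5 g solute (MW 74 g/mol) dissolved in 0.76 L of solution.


C = (mass / MW) / volume
C = (19.5 / 74) / 0.76
C = 0.3467 M

0.3467 M


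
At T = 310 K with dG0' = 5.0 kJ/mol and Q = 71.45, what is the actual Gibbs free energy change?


dG = dG0' + RT * ln(Q) / 1000
dG = 5.0 + 8.314 * 310 * ln(71.45) / 1000
dG = 16.0027 kJ/mol

16.0027 kJ/mol


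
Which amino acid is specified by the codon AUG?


Standard genetic code lookup.
Codon AUG -> Met (start)

Met (start)


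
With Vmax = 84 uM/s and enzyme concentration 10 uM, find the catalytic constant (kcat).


kcat = Vmax / [E]t
kcat = 84 / 10
kcat = 8.4 s^-1

8.4 s^-1


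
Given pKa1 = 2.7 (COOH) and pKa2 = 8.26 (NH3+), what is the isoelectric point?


pI = (pKa1 + pKa2) / 2
pI = (2.7 + 8.26) / 2
pI = 5.48

5.48


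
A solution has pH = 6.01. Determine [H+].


[H+] = 10^(-pH)
[H+] = 10^(-6.01)
[H+] = 9.772e-07 M

9.772e-07 M


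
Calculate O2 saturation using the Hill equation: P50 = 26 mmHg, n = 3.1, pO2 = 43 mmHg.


Y = pO2^n / (P50^n + pO2^n)
Y = 43^3.1 / (26^3.1 + 43^3.1)
Y = 82.63%

82.63%


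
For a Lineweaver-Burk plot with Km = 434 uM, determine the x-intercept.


x-intercept = -1/Km
= -1/434
= -0.0023 1/uM

-0.0023 1/uM


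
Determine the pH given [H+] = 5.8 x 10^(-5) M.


pH = -log10([H+])
pH = -log10(5.8 x 10^(-5))
pH = 4.2366

4.2366


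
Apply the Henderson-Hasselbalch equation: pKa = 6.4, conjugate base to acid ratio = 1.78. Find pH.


pH = pKa + log10([A-]/[HA])
pH = 6.4 + log10(1.78)
pH = 6.6504

6.6504


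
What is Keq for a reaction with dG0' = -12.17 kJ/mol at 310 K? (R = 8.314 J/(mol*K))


Keq = exp(-dG0 * 1000 / (R * T))
Keq = exp(-(-12.17) * 1000 / (8.314 * 310))
Keq = 112.3841

112.3841


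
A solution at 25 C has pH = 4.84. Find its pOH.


pOH = 14 - pH
pOH = 14 - 4.84
pOH = 9.16

9.16


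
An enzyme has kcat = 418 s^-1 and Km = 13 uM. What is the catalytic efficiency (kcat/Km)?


Catalytic efficiency = kcat / Km
= 418 / 13
= 32.1538 uM^-1*s^-1

32.1538 uM^-1*s^-1


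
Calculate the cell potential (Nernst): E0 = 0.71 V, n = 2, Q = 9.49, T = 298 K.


E = E0 - (RT/nF) * ln(Q)
E = 0.71 - (8.314 * 298 / (2 * 96485)) * ln(9.49)
E = 0.6811 V

0.6811 V


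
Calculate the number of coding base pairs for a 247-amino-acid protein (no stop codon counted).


Each amino acid = 1 codon = 3 bp
bp = 247 * 3 = 741 bp

741 bp


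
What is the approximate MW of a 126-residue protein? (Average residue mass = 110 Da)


MW = n_residues * 110 Da
MW = 126 * 110
MW = 13860 Da

13860 Da


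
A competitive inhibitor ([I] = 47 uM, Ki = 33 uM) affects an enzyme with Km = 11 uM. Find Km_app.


Km_app = Km * (1 + [I]/Ki)
Km_app = 11 * (1 + 47/33)
Km_app = 26.6667 uM

26.6667 uM


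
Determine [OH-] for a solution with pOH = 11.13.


[OH-] = 10^(-pOH)
[OH-] = 10^(-11.13)
[OH-] = 7.413e-12 M

7.413e-12 M


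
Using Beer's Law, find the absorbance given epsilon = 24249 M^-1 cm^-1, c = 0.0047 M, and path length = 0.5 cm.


A = epsilon * c * l
A = 24249 * 0.0047 * 0.5
A = 56.9852

56.9852


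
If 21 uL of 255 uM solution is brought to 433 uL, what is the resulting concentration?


C2 = C1 * V1 / V2
C2 = 255 * 21 / 433
C2 = 12.3672 uM

12.3672 uM


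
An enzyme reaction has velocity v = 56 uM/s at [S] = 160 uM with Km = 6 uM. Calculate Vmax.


Vmax = v * (Km + [S]) / [S]
Vmax = 56 * (6 + 160) / 160
Vmax = 58.1 uM/s

58.1 uM/s


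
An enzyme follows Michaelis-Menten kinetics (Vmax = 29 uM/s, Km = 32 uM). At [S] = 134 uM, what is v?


v = Vmax * [S] / (Km + [S])
v = 29 * 134 / (32 + 134)
v = 23.4096 uM/s

23.4096 uM/s


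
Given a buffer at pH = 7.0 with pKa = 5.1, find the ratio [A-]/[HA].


[A-]/[HA] = 10^(pH - pKa)
= 10^(7.0 - 5.1)
= 79.4328

79.4328


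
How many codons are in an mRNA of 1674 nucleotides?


codons = nucleotides / 3
codons = 1674 / 3 = 558

558


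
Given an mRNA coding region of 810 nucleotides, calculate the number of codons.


codons = nucleotides / 3
codons = 810 / 3 = 270

270


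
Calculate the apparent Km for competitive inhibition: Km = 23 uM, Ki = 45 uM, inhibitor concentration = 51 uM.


Km_app = Km * (1 + [I]/Ki)
Km_app = 23 * (1 + 51/45)
Km_app = 49.0667 uM

49.0667 uM


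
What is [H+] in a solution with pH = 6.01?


[H+] = 10^(-pH)
[H+] = 10^(-6.01)
[H+] = 9.772e-07 M

9.772e-07 M


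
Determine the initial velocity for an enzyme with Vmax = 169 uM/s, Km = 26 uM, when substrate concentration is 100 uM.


v = Vmax * [S] / (Km + [S])
v = 169 * 100 / (26 + 100)
v = 134.127 uM/s

134.127 uM/s


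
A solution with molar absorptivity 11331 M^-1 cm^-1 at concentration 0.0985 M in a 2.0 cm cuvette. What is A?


A = epsilon * c * l
A = 11331 * 0.0985 * 2.0
A = 2232.207

2232.207


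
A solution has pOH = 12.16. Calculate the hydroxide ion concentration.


[OH-] = 10^(-pOH)
[OH-] = 10^(-12.16)
[OH-] = 6.918e-13 M

6.918e-13 M


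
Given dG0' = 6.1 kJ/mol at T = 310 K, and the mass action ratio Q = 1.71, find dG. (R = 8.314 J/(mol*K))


dG = dG0' + RT * ln(Q) / 1000
dG = 6.1 + 8.314 * 310 * ln(1.71) / 1000
dG = 7.4827 kJ/mol

7.4827 kJ/mol


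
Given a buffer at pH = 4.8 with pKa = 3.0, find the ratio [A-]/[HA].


[A-]/[HA] = 10^(pH - pKa)
= 10^(4.8 - 3.0)
= 63.0957

63.0957


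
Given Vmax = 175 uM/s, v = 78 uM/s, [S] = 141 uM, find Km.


Km = [S] * (Vmax - v) / v
Km = 141 * (175 - 78) / 78
Km = 175.3462 uM

175.3462 uM


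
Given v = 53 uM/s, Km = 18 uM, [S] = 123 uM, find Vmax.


Vmax = v * (Km + [S]) / [S]
Vmax = 53 * (18 + 123) / 123
Vmax = 60.7561 uM/s

60.7561 uM/s


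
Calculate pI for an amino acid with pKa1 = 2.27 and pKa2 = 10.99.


pI = (pKa1 + pKa2) / 2
pI = (2.27 + 10.99) / 2
pI = 6.63

6.63


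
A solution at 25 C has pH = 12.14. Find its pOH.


pOH = 14 - pH
pOH = 14 - 12.14
pOH = 1.86

1.86


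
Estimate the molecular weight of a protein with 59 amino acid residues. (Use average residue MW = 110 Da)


MW = n_residues * 110 Da
MW = 59 * 110
MW = 6490 Da

6490 Da


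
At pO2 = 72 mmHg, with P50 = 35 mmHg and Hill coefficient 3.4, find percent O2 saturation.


Y = pO2^n / (P50^n + pO2^n)
Y = 72^3.4 / (35^3.4 + 72^3.4)
Y = 92.07%

92.07%


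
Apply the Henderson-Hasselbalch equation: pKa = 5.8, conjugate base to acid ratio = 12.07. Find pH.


pH = pKa + log10([A-]/[HA])
pH = 5.8 + log10(12.07)
pH = 6.8817

6.8817


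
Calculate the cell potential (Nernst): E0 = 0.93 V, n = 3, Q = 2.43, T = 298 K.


E = E0 - (RT/nF) * ln(Q)
E = 0.93 - (8.314 * 298 / (3 * 96485)) * ln(2.43)
E = 0.9224 V

0.9224 V


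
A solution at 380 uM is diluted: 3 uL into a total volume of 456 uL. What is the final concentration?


C2 = C1 * V1 / V2
C2 = 380 * 3 / 456
C2 = 2.5 uM

2.5 uM


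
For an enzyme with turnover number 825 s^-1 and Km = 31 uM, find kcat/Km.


Catalytic efficiency = kcat / Km
= 825 / 31
= 26.6129 uM^-1*s^-1

26.6129 uM^-1*s^-1


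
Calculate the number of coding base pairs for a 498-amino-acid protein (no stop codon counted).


Each amino acid = 1 codon = 3 bp
bp = 498 * 3 = 1494 bp

1494 bp


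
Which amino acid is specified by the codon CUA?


Standard genetic code lookup.
Codon CUA -> Leu

Leu


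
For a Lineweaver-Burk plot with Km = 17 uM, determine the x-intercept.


x-intercept = -1/Km
= -1/17
= -0.0588 1/uM

-0.0588 1/uM


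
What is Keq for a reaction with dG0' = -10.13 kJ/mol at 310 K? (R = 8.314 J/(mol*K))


Keq = exp(-dG0 * 1000 / (R * T))
Keq = exp(-(-10.13) * 1000 / (8.314 * 310))
Keq = 50.9278

50.9278


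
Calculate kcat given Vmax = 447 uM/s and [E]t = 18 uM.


kcat = Vmax / [E]t
kcat = 447 / 18
kcat = 24.8333 s^-1

24.8333 s^-1


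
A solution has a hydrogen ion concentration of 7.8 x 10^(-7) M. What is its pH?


pH = -log10([H+])
pH = -log10(7.8 x 10^(-7))
pH = 6.1079

6.1079


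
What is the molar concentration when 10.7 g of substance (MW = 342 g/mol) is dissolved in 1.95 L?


C = (mass / MW) / volume
C = (10.7 / 342) / 1.95
C = 0.016 M

0.016 M


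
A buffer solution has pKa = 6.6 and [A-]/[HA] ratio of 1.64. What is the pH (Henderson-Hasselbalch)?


pH = pKa + log10([A-]/[HA])
pH = 6.6 + log10(1.64)
pH = 6.8148

6.8148


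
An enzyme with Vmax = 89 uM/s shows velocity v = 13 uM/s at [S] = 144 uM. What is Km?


Km = [S] * (Vmax - v) / v
Km = 144 * (89 - 13) / 13
Km = 841.8462 uM

841.8462 uM


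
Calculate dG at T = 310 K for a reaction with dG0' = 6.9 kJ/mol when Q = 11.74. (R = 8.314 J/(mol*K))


dG = dG0' + RT * ln(Q) / 1000
dG = 6.9 + 8.314 * 310 * ln(11.74) / 1000
dG = 13.248 kJ/mol

13.248 kJ/mol


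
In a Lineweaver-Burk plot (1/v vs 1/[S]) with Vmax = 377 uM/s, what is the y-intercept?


y-intercept = 1/Vmax
= 1/377
= 0.0027 s/uM

0.0027 s/uM


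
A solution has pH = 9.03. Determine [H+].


[H+] = 10^(-pH)
[H+] = 10^(-9.03)
[H+] = 9.333e-10 M

9.333e-10 M


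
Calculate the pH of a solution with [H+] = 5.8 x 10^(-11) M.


pH = -log10([H+])
pH = -log10(5.8 x 10^(-11))
pH = 10.2366

10.2366


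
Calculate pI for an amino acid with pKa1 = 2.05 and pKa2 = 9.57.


pI = (pKa1 + pKa2) / 2
pI = (2.05 + 9.57) / 2
pI = 5.81

5.81


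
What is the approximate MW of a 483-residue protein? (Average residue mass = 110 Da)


MW = n_residues * 110 Da
MW = 483 * 110
MW = 53130 Da

53130 Da


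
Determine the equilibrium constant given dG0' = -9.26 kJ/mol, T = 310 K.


Keq = exp(-dG0 * 1000 / (R * T))
Keq = exp(-(-9.26) * 1000 / (8.314 * 310))
Keq = 36.3375

36.3375


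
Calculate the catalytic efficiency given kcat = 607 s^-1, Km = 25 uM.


Catalytic efficiency = kcat / Km
= 607 / 25
= 24.28 uM^-1*s^-1

24.28 uM^-1*s^-1


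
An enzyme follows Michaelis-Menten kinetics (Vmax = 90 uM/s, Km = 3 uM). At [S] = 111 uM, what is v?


v = Vmax * [S] / (Km + [S])
v = 90 * 111 / (3 + 111)
v = 87.6316 uM/s

87.6316 uM/s


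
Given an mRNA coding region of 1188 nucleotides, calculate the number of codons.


codons = nucleotides / 3
codons = 1188 / 3 = 396

396


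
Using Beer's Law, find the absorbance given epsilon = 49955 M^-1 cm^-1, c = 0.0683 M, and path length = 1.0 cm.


A = epsilon * c * l
A = 49955 * 0.0683 * 1.0
A = 3411.9265

3411.9265


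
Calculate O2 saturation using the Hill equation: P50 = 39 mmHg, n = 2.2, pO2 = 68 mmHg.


Y = pO2^n / (P50^n + pO2^n)
Y = 68^2.2 / (39^2.2 + 68^2.2)
Y = 77.26%

77.26%


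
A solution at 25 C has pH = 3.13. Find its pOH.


pOH = 14 - pH
pOH = 14 - 3.13
pOH = 10.87

10.87


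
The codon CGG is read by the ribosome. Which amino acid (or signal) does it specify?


Standard genetic code lookup.
Codon CGG -> Arg

Arg


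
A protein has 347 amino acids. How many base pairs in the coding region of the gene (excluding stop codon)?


Each amino acid = 1 codon = 3 bp
bp = 347 * 3 = 1041 bp

1041 bp


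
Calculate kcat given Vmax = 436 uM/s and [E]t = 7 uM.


kcat = Vmax / [E]t
kcat = 436 / 7
kcat = 62.2857 s^-1

62.2857 s^-1


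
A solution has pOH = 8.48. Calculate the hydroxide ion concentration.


[OH-] = 10^(-pOH)
[OH-] = 10^(-8.48)
[OH-] = 3.311e-09 M

3.311e-09 M


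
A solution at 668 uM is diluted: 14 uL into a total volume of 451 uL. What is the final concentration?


C2 = C1 * V1 / V2
C2 = 668 * 14 / 451
C2 = 20.7361 uM

20.7361 uM


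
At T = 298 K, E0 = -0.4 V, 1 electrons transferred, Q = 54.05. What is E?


E = E0 - (RT/nF) * ln(Q)
E = -0.4 - (8.314 * 298 / (1 * 96485)) * ln(54.05)
E = -0.5025 V

-0.5025 V


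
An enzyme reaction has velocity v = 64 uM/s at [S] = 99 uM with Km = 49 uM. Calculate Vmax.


Vmax = v * (Km + [S]) / [S]
Vmax = 64 * (49 + 99) / 99
Vmax = 95.6768 uM/s

95.6768 uM/s


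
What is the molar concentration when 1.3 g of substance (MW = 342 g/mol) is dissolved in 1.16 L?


C = (mass / MW) / volume
C = (1.3 / 342) / 1.16
C = 0.0033 M

0.0033 M


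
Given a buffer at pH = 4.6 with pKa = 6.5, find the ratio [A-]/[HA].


[A-]/[HA] = 10^(pH - pKa)
= 10^(4.6 - 6.5)
= 0.0126

0.0126


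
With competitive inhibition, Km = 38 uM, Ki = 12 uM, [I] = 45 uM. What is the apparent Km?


Km_app = Km * (1 + [I]/Ki)
Km_app = 38 * (1 + 45/12)
Km_app = 180.5 uM

180.5 uM


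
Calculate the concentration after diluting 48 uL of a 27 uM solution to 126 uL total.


C2 = C1 * V1 / V2
C2 = 27 * 48 / 126
C2 = 10.2857 uM

10.2857 uM


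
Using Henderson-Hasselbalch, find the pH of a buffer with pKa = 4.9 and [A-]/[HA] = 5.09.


pH = pKa + log10([A-]/[HA])
pH = 4.9 + log10(5.09)
pH = 5.6067

5.6067


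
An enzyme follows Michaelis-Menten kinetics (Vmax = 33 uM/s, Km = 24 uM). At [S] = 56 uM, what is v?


v = Vmax * [S] / (Km + [S])
v = 33 * 56 / (24 + 56)
v = 23.1 uM/s

23.1 uM/s


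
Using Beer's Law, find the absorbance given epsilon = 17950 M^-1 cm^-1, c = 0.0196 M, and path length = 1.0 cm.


A = epsilon * c * l
A = 17950 * 0.0196 * 1.0
A = 351.82

351.82


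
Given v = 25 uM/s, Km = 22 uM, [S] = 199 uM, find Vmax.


Vmax = v * (Km + [S]) / [S]
Vmax = 25 * (22 + 199) / 199
Vmax = 27.7638 uM/s

27.7638 uM/s


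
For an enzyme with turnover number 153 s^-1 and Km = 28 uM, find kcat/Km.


Catalytic efficiency = kcat / Km
= 153 / 28
= 5.4643 uM^-1*s^-1

5.4643 uM^-1*s^-1


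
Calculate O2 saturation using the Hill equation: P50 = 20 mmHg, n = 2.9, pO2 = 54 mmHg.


Y = pO2^n / (P50^n + pO2^n)
Y = 54^2.9 / (20^2.9 + 54^2.9)
Y = 94.69%

94.69%


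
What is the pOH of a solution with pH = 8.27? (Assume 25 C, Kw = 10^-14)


pOH = 14 - pH
pOH = 14 - 8.27
pOH = 5.73

5.73


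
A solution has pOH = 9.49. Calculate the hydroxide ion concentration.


[OH-] = 10^(-pOH)
[OH-] = 10^(-9.49)
[OH-] = 3.236e-10 M

3.236e-10 M


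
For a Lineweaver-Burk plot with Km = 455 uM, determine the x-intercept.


x-intercept = -1/Km
= -1/455
= -0.0022 1/uM

-0.0022 1/uM


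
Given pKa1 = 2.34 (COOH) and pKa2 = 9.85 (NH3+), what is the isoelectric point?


pI = (pKa1 + pKa2) / 2
pI = (2.34 + 9.85) / 2
pI = 6.095

6.095


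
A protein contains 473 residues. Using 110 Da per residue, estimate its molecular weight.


MW = n_residues * 110 Da
MW = 473 * 110
MW = 52030 Da

52030 Da


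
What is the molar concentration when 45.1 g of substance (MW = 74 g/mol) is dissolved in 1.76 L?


C = (mass / MW) / volume
C = (45.1 / 74) / 1.76
C = 0.3463 M

0.3463 M


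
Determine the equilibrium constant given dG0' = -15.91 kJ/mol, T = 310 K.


Keq = exp(-dG0 * 1000 / (R * T))
Keq = exp(-(-15.91) * 1000 / (8.314 * 310))
Keq = 479.6377

479.6377


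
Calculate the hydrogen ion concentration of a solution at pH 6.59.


[H+] = 10^(-pH)
[H+] = 10^(-6.59)
[H+] = 2.570e-07 M

2.570e-07 M


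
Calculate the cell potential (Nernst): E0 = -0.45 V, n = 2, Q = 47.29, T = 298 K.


E = E0 - (RT/nF) * ln(Q)
E = -0.45 - (8.314 * 298 / (2 * 96485)) * ln(47.29)
E = -0.4995 V

-0.4995 V


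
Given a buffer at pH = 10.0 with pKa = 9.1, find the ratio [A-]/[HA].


[A-]/[HA] = 10^(pH - pKa)
= 10^(10.0 - 9.1)
= 7.9433

7.9433


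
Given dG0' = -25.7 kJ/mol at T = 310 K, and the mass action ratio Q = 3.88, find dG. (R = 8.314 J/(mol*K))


dG = dG0' + RT * ln(Q) / 1000
dG = -25.7 + 8.314 * 310 * ln(3.88) / 1000
dG = -22.2056 kJ/mol

-22.2056 kJ/mol


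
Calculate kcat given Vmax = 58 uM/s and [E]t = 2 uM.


kcat = Vmax / [E]t
kcat = 58 / 2
kcat = 29.0 s^-1

29.0 s^-1


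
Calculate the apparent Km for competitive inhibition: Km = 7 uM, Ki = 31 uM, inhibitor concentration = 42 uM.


Km_app = Km * (1 + [I]/Ki)
Km_app = 7 * (1 + 42/31)
Km_app = 16.4839 uM

16.4839 uM


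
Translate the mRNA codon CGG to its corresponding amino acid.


Standard genetic code lookup.
Codon CGG -> Arg

Arg


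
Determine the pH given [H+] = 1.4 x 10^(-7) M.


pH = -log10([H+])
pH = -log10(1.4 x 10^(-7))
pH = 6.8539

6.8539


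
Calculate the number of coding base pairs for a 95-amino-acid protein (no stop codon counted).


Each amino acid = 1 codon = 3 bp
bp = 95 * 3 = 285 bp

285 bp


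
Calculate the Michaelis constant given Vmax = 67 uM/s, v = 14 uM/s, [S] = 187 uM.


Km = [S] * (Vmax - v) / v
Km = 187 * (67 - 14) / 14
Km = 707.9286 uM

707.9286 uM


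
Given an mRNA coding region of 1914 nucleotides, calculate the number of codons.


codons = nucleotides / 3
codons = 1914 / 3 = 638

638


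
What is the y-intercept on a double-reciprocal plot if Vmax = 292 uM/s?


y-intercept = 1/Vmax
= 1/292
= 0.0034 s/uM

0.0034 s/uM


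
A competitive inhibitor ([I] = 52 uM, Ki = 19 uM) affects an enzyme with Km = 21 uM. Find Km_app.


Km_app = Km * (1 + [I]/Ki)
Km_app = 21 * (1 + 52/19)
Km_app = 78.4737 uM

78.4737 uM


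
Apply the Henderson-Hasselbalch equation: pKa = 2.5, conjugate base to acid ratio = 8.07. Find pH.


pH = pKa + log10([A-]/[HA])
pH = 2.5 + log10(8.07)
pH = 3.4069

3.4069


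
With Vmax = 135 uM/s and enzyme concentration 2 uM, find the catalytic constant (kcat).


kcat = Vmax / [E]t
kcat = 135 / 2
kcat = 67.5 s^-1

67.5 s^-1


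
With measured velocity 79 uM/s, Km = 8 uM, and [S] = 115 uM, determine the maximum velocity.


Vmax = v * (Km + [S]) / [S]
Vmax = 79 * (8 + 115) / 115
Vmax = 84.4957 uM/s

84.4957 uM/s


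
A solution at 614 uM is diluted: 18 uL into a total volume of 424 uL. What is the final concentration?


C2 = C1 * V1 / V2
C2 = 614 * 18 / 424
C2 = 26.066 uM

26.066 uM


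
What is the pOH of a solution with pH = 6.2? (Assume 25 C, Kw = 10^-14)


pOH = 14 - pH
pOH = 14 - 6.2
pOH = 7.8

7.8


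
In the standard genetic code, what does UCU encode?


Standard genetic code lookup.
Codon UCU -> Ser

Ser


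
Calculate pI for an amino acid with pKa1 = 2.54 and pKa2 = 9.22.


pI = (pKa1 + pKa2) / 2
pI = (2.54 + 9.22) / 2
pI = 5.88

5.88


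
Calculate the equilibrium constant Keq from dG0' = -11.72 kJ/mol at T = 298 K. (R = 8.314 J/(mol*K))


Keq = exp(-dG0 * 1000 / (R * T))
Keq = exp(-(-11.72) * 1000 / (8.314 * 298))
Keq = 113.3452

113.3452


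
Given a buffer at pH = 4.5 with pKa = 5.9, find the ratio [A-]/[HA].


[A-]/[HA] = 10^(pH - pKa)
= 10^(4.5 - 5.9)
= 0.0398

0.0398


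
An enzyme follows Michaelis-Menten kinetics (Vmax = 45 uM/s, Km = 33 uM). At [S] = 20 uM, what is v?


v = Vmax * [S] / (Km + [S])
v = 45 * 20 / (33 + 20)
v = 16.9811 uM/s

16.9811 uM/s


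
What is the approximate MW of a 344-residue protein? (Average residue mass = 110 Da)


MW = n_residues * 110 Da
MW = 344 * 110
MW = 37840 Da

37840 Da


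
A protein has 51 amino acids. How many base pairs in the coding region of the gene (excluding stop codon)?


Each amino acid = 1 codon = 3 bp
bp = 51 * 3 = 153 bp

153 bp


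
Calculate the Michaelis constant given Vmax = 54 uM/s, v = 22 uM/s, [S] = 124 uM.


Km = [S] * (Vmax - v) / v
Km = 124 * (54 - 22) / 22
Km = 180.3636 uM

180.3636 uM


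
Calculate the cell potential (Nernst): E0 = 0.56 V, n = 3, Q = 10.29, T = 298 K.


E = E0 - (RT/nF) * ln(Q)
E = 0.56 - (8.314 * 298 / (3 * 96485)) * ln(10.29)
E = 0.54 V

0.54 V


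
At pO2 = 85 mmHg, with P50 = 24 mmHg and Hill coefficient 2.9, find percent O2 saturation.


Y = pO2^n / (P50^n + pO2^n)
Y = 85^2.9 / (24^2.9 + 85^2.9)
Y = 97.51%

97.51%


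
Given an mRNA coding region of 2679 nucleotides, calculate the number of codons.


codons = nucleotides / 3
codons = 2679 / 3 = 893

893


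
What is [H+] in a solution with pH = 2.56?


[H+] = 10^(-pH)
[H+] = 10^(-2.56)
[H+] = 0.0028 M

0.0028 M


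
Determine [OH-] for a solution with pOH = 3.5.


[OH-] = 10^(-pOH)
[OH-] = 10^(-3.5)
[OH-] = 3.162e-04 M

3.162e-04 M


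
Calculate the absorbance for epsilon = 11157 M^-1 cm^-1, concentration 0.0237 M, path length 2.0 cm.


A = epsilon * c * l
A = 11157 * 0.0237 * 2.0
A = 528.8418

528.8418


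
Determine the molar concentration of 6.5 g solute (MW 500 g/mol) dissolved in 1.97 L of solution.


C = (mass / MW) / volume
C = (6.5 / 500) / 1.97
C = 0.0066 M

0.0066 M


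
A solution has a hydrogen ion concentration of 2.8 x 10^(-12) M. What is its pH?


pH = -log10([H+])
pH = -log10(2.8 x 10^(-12))
pH = 11.5528

11.5528


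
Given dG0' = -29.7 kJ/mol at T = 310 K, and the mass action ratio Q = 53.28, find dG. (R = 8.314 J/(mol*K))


dG = dG0' + RT * ln(Q) / 1000
dG = -29.7 + 8.314 * 310 * ln(53.28) / 1000
dG = -19.4536 kJ/mol

-19.4536 kJ/mol


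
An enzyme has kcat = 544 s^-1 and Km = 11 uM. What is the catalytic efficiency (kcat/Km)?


Catalytic efficiency = kcat / Km
= 544 / 11
= 49.4545 uM^-1*s^-1

49.4545 uM^-1*s^-1


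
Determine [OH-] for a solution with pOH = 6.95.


[OH-] = 10^(-pOH)
[OH-] = 10^(-6.95)
[OH-] = 1.122e-07 M

1.122e-07 M


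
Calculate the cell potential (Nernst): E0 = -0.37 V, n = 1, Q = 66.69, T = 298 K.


E = E0 - (RT/nF) * ln(Q)
E = -0.37 - (8.314 * 298 / (1 * 96485)) * ln(66.69)
E = -0.4779 V

-0.4779 V


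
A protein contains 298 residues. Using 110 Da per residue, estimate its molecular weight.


MW = n_residues * 110 Da
MW = 298 * 110
MW = 32780 Da

32780 Da


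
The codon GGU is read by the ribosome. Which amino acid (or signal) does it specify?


Standard genetic code lookup.
Codon GGU -> Gly

Gly


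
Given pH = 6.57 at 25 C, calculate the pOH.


pOH = 14 - pH
pOH = 14 - 6.57
pOH = 7.43

7.43


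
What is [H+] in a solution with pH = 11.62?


[H+] = 10^(-pH)
[H+] = 10^(-11.62)
[H+] = 2.399e-12 M

2.399e-12 M


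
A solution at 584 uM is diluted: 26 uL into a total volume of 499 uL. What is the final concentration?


C2 = C1 * V1 / V2
C2 = 584 * 26 / 499
C2 = 30.4289 uM

30.4289 uM


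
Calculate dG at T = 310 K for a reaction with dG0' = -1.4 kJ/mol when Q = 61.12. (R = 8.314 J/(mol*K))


dG = dG0' + RT * ln(Q) / 1000
dG = -1.4 + 8.314 * 310 * ln(61.12) / 1000
dG = 9.2002 kJ/mol

9.2002 kJ/mol


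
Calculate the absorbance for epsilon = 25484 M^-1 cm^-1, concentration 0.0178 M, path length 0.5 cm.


A = epsilon * c * l
A = 25484 * 0.0178 * 0.5
A = 226.8076

226.8076


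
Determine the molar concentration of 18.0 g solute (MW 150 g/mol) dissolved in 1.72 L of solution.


C = (mass / MW) / volume
C = (18.0 / 150) / 1.72
C = 0.0698 M

0.0698 M


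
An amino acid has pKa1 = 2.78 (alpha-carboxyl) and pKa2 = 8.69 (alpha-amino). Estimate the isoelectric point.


pI = (pKa1 + pKa2) / 2
pI = (2.78 + 8.69) / 2
pI = 5.735

5.735


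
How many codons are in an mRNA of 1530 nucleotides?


codons = nucleotides / 3
codons = 1530 / 3 = 510

510


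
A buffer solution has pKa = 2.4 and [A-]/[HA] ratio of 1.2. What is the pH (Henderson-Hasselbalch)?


pH = pKa + log10([A-]/[HA])
pH = 2.4 + log10(1.2)
pH = 2.4792

2.4792


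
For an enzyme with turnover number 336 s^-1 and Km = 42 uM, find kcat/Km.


Catalytic efficiency = kcat / Km
= 336 / 42
= 8.0 uM^-1*s^-1

8.0 uM^-1*s^-1


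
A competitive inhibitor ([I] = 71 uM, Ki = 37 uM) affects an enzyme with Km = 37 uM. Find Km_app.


Km_app = Km * (1 + [I]/Ki)
Km_app = 37 * (1 + 71/37)
Km_app = 108.0 uM

108.0 uM


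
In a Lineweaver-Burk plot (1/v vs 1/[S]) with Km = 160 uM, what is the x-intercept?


x-intercept = -1/Km
= -1/160
= -0.0063 1/uM

-0.0063 1/uM


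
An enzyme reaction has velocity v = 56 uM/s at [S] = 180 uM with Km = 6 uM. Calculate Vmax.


Vmax = v * (Km + [S]) / [S]
Vmax = 56 * (6 + 180) / 180
Vmax = 57.8667 uM/s

57.8667 uM/s


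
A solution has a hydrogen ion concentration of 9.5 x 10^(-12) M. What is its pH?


pH = -log10([H+])
pH = -log10(9.5 x 10^(-12))
pH = 11.0223

11.0223


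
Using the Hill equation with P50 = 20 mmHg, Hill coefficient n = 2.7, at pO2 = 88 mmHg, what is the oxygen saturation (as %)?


Y = pO2^n / (P50^n + pO2^n)
Y = 88^2.7 / (20^2.7 + 88^2.7)
Y = 98.2%

98.2%


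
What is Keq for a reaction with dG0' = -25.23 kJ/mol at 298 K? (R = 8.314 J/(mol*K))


Keq = exp(-dG0 * 1000 / (R * T))
Keq = exp(-(-25.23) * 1000 / (8.314 * 298))
Keq = 26459.1399

26459.1399


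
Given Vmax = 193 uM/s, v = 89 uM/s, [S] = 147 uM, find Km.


Km = [S] * (Vmax - v) / v
Km = 147 * (193 - 89) / 89
Km = 171.7753 uM

171.7753 uM


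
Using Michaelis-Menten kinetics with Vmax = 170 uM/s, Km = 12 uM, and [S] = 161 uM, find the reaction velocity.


v = Vmax * [S] / (Km + [S])
v = 170 * 161 / (12 + 161)
v = 158.2081 uM/s

158.2081 uM/s


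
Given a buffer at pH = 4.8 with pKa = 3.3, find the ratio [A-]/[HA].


[A-]/[HA] = 10^(pH - pKa)
= 10^(4.8 - 3.3)
= 31.6228

31.6228


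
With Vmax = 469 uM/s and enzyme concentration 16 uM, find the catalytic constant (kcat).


kcat = Vmax / [E]t
kcat = 469 / 16
kcat = 29.3125 s^-1

29.3125 s^-1


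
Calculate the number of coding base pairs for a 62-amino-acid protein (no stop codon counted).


Each amino acid = 1 codon = 3 bp
bp = 62 * 3 = 186 bp

186 bp


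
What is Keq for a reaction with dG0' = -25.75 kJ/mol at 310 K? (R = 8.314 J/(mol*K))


Keq = exp(-dG0 * 1000 / (R * T))
Keq = exp(-(-25.75) * 1000 / (8.314 * 310))
Keq = 21827.3898

21827.3898


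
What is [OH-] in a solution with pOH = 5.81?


[OH-] = 10^(-pOH)
[OH-] = 10^(-5.81)
[OH-] = 1.549e-06 M

1.549e-06 M


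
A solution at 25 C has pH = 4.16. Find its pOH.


pOH = 14 - pH
pOH = 14 - 4.16
pOH = 9.84

9.84


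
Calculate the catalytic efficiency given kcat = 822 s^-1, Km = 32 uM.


Catalytic efficiency = kcat / Km
= 822 / 32
= 25.6875 uM^-1*s^-1

25.6875 uM^-1*s^-1


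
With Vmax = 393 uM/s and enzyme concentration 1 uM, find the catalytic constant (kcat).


kcat = Vmax / [E]t
kcat = 393 / 1
kcat = 393.0 s^-1

393.0 s^-1


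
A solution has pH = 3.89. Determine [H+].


[H+] = 10^(-pH)
[H+] = 10^(-3.89)
[H+] = 1.288e-04 M

1.288e-04 M


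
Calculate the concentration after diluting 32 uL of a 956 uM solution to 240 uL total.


C2 = C1 * V1 / V2
C2 = 956 * 32 / 240
C2 = 127.4667 uM

127.4667 uM


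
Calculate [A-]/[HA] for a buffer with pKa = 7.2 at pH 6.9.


[A-]/[HA] = 10^(pH - pKa)
= 10^(6.9 - 7.2)
= 0.5012

0.5012


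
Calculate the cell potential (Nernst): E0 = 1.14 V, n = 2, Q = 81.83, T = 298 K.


E = E0 - (RT/nF) * ln(Q)
E = 1.14 - (8.314 * 298 / (2 * 96485)) * ln(81.83)
E = 1.0834 V

1.0834 V


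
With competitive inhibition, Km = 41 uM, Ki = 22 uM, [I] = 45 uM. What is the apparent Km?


Km_app = Km * (1 + [I]/Ki)
Km_app = 41 * (1 + 45/22)
Km_app = 124.8636 uM

124.8636 uM


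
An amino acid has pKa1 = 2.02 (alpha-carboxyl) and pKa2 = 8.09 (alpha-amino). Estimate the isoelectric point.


pI = (pKa1 + pKa2) / 2
pI = (2.02 + 8.09) / 2
pI = 5.055

5.055


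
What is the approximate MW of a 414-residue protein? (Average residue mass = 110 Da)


MW = n_residues * 110 Da
MW = 414 * 110
MW = 45540 Da

45540 Da


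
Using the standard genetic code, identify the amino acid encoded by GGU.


Standard genetic code lookup.
Codon GGU -> Gly

Gly


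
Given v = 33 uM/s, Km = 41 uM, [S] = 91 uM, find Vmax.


Vmax = v * (Km + [S]) / [S]
Vmax = 33 * (41 + 91) / 91
Vmax = 47.8681 uM/s

47.8681 uM/s


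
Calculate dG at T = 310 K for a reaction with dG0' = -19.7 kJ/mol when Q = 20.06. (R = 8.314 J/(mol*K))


dG = dG0' + RT * ln(Q) / 1000
dG = -19.7 + 8.314 * 310 * ln(20.06) / 1000
dG = -11.9713 kJ/mol

-11.9713 kJ/mol


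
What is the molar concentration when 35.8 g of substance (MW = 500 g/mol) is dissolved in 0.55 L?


C = (mass / MW) / volume
C = (35.8 / 500) / 0.55
C = 0.1302 M

0.1302 M


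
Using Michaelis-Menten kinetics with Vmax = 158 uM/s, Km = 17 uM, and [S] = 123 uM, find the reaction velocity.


v = Vmax * [S] / (Km + [S])
v = 158 * 123 / (17 + 123)
v = 138.8143 uM/s

138.8143 uM/s


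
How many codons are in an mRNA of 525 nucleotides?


codons = nucleotides / 3
codons = 525 / 3 = 175

175


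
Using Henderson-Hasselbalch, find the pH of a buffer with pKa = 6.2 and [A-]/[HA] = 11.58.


pH = pKa + log10([A-]/[HA])
pH = 6.2 + log10(11.58)
pH = 7.2637

7.2637


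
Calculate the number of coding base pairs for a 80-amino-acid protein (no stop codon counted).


Each amino acid = 1 codon = 3 bp
bp = 80 * 3 = 240 bp

240 bp


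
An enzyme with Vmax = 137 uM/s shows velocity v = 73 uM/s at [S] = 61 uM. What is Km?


Km = [S] * (Vmax - v) / v
Km = 61 * (137 - 73) / 73
Km = 53.4795 uM

53.4795 uM


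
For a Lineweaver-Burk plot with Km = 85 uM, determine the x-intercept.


x-intercept = -1/Km
= -1/85
= -0.0118 1/uM

-0.0118 1/uM


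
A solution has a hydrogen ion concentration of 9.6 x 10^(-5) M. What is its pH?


pH = -log10([H+])
pH = -log10(9.6 x 10^(-5))
pH = 4.0177

4.0177


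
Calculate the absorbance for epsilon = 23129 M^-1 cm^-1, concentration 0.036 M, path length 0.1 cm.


A = epsilon * c * l
A = 23129 * 0.036 * 0.1
A = 83.2644

83.2644


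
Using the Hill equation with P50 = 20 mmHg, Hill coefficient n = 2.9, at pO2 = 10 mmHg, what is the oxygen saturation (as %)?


Y = pO2^n / (P50^n + pO2^n)
Y = 10^2.9 / (20^2.9 + 10^2.9)
Y = 11.81%

11.81%


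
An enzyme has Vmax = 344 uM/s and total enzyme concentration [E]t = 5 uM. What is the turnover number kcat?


kcat = Vmax / [E]t
kcat = 344 / 5
kcat = 68.8 s^-1

68.8 s^-1


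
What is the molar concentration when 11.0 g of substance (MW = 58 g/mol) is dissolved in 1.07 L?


C = (mass / MW) / volume
C = (11.0 / 58) / 1.07
C = 0.1772 M

0.1772 M


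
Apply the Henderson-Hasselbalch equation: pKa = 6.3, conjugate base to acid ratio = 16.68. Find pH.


pH = pKa + log10([A-]/[HA])
pH = 6.3 + log10(16.68)
pH = 7.5222

7.5222


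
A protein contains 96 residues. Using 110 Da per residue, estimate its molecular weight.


MW = n_residues * 110 Da
MW = 96 * 110
MW = 10560 Da

10560 Da


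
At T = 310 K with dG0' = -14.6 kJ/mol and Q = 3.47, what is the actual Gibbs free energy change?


dG = dG0' + RT * ln(Q) / 1000
dG = -14.6 + 8.314 * 310 * ln(3.47) / 1000
dG = -11.3934 kJ/mol

-11.3934 kJ/mol


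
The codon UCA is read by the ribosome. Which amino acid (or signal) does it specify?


Standard genetic code lookup.
Codon UCA -> Ser

Ser


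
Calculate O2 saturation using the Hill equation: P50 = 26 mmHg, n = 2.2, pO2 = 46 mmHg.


Y = pO2^n / (P50^n + pO2^n)
Y = 46^2.2 / (26^2.2 + 46^2.2)
Y = 77.82%

77.82%


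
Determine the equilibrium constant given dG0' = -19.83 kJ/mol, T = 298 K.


Keq = exp(-dG0 * 1000 / (R * T))
Keq = exp(-(-19.83) * 1000 / (8.314 * 298))
Keq = 2992.3183

2992.3183


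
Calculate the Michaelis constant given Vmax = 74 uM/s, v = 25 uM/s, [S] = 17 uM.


Km = [S] * (Vmax - v) / v
Km = 17 * (74 - 25) / 25
Km = 33.32 uM

33.32 uM


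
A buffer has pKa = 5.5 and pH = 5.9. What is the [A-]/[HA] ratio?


[A-]/[HA] = 10^(pH - pKa)
= 10^(5.9 - 5.5)
= 2.5119

2.5119


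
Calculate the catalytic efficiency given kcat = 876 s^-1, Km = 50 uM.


Catalytic efficiency = kcat / Km
= 876 / 50
= 17.52 uM^-1*s^-1

17.52 uM^-1*s^-1


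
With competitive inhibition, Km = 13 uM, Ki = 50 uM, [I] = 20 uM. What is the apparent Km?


Km_app = Km * (1 + [I]/Ki)
Km_app = 13 * (1 + 20/50)
Km_app = 18.2 uM

18.2 uM
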